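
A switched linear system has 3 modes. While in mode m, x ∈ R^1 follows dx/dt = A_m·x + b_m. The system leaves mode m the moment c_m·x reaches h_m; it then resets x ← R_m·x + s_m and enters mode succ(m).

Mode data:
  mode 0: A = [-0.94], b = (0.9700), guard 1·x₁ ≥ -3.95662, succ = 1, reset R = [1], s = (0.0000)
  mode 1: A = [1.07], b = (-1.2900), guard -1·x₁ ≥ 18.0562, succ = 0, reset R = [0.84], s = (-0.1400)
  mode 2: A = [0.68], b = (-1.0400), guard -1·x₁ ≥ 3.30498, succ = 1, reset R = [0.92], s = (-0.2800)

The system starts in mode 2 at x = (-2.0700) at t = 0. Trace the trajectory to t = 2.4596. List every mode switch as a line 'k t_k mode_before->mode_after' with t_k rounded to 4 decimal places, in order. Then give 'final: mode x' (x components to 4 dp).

Mode 2: guard c·x = 3.3050 hit at Δt = 0.4338 (t = 0.4338), x⁻ = (-3.3050) → reset → x⁺ = (-3.3206), jump to mode 1
Mode 1: guard c·x = 18.0562 hit at Δt = 1.3535 (t = 1.7873), x⁻ = (-18.0562) → reset → x⁺ = (-15.3072), jump to mode 0
Mode 0: flow for 0.6723 to horizon, guard not reached → x = (-7.6531)

1 0.4338 2->1
2 1.7873 1->0
final: 0 -7.6531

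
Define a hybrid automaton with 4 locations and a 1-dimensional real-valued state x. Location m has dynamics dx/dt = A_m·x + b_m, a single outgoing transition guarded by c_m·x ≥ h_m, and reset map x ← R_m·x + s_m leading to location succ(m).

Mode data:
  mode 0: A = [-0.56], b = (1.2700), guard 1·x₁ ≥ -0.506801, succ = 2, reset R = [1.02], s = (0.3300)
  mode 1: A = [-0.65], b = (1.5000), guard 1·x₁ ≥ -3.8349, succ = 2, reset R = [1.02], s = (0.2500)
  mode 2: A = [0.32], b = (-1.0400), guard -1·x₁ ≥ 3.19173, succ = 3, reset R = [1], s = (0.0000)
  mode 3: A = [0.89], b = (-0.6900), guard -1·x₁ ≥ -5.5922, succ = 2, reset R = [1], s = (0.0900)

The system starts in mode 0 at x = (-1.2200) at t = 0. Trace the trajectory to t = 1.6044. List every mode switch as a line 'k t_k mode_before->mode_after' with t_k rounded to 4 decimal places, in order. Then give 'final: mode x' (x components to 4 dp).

Mode 0: guard c·x = -0.5068 hit at Δt = 0.4085 (t = 0.4085), x⁻ = (-0.5068) → reset → x⁺ = (-0.1869), jump to mode 2
Mode 2: flow for 1.1959 to horizon, guard not reached → x = (-1.7893)

1 0.4085 0->2
final: 2 -1.7893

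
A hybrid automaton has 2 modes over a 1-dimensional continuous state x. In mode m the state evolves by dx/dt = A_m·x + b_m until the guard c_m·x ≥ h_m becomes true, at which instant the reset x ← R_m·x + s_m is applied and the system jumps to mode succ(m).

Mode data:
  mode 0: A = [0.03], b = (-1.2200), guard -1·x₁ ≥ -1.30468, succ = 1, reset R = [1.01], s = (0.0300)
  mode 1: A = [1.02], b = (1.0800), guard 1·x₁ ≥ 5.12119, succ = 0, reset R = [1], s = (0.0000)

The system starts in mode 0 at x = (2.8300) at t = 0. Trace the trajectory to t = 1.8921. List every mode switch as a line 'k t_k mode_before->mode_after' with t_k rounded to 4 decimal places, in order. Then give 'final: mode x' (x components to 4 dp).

Mode 0: guard c·x = -1.3047 hit at Δt = 1.3174 (t = 1.3174), x⁻ = (1.3047) → reset → x⁺ = (1.3477), jump to mode 1
Mode 1: flow for 0.5747 to horizon, guard not reached → x = (3.2661)

1 1.3174 0->1
final: 1 3.2661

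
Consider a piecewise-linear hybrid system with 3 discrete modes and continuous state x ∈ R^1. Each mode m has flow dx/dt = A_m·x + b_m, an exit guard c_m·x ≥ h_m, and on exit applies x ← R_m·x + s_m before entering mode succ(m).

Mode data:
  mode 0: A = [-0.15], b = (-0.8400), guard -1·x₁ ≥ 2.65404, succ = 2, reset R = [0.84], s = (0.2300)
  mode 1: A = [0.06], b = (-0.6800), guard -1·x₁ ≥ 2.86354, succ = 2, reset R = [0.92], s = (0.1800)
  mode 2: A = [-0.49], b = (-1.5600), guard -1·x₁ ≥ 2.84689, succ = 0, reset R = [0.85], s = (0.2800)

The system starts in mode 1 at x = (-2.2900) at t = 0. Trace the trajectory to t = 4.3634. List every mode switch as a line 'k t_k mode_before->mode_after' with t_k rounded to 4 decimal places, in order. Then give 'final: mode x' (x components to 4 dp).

1 0.6873 1->2
2 2.2639 2->0
3 3.3364 0->2
final: 2 -2.4677

Mode 1: guard c·x = 2.8635 hit at Δt = 0.6873 (t = 0.6873), x⁻ = (-2.8635) → reset → x⁺ = (-2.4545), jump to mode 2
Mode 2: guard c·x = 2.8469 hit at Δt = 1.5766 (t = 2.2639), x⁻ = (-2.8469) → reset → x⁺ = (-2.1399), jump to mode 0
Mode 0: guard c·x = 2.6540 hit at Δt = 1.0725 (t = 3.3364), x⁻ = (-2.6540) → reset → x⁺ = (-1.9994), jump to mode 2
Mode 2: flow for 1.0270 to horizon, guard not reached → x = (-2.4677)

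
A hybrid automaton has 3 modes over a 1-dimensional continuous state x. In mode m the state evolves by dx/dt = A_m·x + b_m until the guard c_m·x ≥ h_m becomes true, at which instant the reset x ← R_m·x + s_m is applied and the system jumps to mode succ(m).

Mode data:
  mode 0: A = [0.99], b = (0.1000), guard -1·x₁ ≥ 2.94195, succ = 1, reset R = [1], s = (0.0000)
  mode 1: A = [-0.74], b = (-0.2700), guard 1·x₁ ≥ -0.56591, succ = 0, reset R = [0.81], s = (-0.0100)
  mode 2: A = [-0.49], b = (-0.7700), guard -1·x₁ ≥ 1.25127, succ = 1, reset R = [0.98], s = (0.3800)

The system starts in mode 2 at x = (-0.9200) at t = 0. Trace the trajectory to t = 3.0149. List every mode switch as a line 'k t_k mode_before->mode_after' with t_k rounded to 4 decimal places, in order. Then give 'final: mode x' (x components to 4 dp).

1 1.4497 2->1
2 2.6296 1->0
final: 0 -0.6390

Mode 2: guard c·x = 1.2513 hit at Δt = 1.4497 (t = 1.4497), x⁻ = (-1.2513) → reset → x⁺ = (-0.8462), jump to mode 1
Mode 1: guard c·x = -0.5659 hit at Δt = 1.1799 (t = 2.6296), x⁻ = (-0.5659) → reset → x⁺ = (-0.4684), jump to mode 0
Mode 0: flow for 0.3853 to horizon, guard not reached → x = (-0.6390)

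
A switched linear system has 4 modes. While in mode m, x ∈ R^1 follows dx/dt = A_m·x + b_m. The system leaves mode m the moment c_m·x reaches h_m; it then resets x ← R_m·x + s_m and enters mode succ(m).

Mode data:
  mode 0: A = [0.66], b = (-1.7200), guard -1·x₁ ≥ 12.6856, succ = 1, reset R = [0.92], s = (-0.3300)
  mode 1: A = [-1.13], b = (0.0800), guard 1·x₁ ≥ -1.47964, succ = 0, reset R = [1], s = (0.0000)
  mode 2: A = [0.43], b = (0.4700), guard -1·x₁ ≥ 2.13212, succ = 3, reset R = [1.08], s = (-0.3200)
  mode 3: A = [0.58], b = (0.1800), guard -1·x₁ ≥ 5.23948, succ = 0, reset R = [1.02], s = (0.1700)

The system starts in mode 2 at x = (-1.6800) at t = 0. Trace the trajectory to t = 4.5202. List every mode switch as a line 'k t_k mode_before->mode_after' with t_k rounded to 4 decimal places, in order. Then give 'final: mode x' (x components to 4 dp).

Mode 2: guard c·x = 2.1321 hit at Δt = 1.3282 (t = 1.3282), x⁻ = (-2.1321) → reset → x⁺ = (-2.6227), jump to mode 3
Mode 3: guard c·x = 5.2395 hit at Δt = 1.3050 (t = 2.6332), x⁻ = (-5.2395) → reset → x⁺ = (-5.1743), jump to mode 0
Mode 0: guard c·x = 12.6856 hit at Δt = 1.0238 (t = 3.6570), x⁻ = (-12.6856) → reset → x⁺ = (-12.0008), jump to mode 1
Mode 1: flow for 0.8632 to horizon, guard not reached → x = (-4.4806)

1 1.3282 2->3
2 2.6332 3->0
3 3.6570 0->1
final: 1 -4.4806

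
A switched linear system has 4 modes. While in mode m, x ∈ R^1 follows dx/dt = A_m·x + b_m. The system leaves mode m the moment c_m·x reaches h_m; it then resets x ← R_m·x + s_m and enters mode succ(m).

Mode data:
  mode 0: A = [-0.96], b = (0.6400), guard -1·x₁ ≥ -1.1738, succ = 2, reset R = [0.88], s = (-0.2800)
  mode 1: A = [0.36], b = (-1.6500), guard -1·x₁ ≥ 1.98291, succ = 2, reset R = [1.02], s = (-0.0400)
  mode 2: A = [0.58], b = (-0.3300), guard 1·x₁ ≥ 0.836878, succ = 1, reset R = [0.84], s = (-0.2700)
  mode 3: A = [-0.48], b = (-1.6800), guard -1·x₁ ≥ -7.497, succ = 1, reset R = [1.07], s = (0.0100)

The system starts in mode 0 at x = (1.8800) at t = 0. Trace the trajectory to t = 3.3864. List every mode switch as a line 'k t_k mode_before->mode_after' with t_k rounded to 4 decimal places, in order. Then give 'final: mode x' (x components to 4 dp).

1 0.9087 0->2
2 1.5567 2->1
3 2.8310 1->2
final: 2 -3.0627

Mode 0: guard c·x = -1.1738 hit at Δt = 0.9087 (t = 0.9087), x⁻ = (1.1738) → reset → x⁺ = (0.7529), jump to mode 2
Mode 2: guard c·x = 0.8369 hit at Δt = 0.6480 (t = 1.5567), x⁻ = (0.8369) → reset → x⁺ = (0.4330), jump to mode 1
Mode 1: guard c·x = 1.9829 hit at Δt = 1.2743 (t = 2.8310), x⁻ = (-1.9829) → reset → x⁺ = (-2.0626), jump to mode 2
Mode 2: flow for 0.5554 to horizon, guard not reached → x = (-3.0627)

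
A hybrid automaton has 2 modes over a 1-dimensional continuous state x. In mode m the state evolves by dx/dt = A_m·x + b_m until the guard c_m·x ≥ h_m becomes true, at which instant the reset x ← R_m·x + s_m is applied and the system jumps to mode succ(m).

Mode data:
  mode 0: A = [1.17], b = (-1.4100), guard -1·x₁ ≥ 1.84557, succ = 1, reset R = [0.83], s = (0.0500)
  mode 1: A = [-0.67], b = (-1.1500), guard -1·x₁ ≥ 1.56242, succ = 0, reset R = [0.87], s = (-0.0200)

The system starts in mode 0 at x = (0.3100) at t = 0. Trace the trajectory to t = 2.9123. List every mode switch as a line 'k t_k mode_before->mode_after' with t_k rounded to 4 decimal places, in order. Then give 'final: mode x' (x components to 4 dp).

Mode 0: guard c·x = 1.8456 hit at Δt = 1.0480 (t = 1.0480), x⁻ = (-1.8456) → reset → x⁺ = (-1.4818), jump to mode 1
Mode 1: guard c·x = 1.5624 hit at Δt = 0.6282 (t = 1.6762), x⁻ = (-1.5624) → reset → x⁺ = (-1.3793), jump to mode 0
Mode 0: guard c·x = 1.8456 hit at Δt = 0.1418 (t = 1.8180), x⁻ = (-1.8456) → reset → x⁺ = (-1.4818), jump to mode 1
Mode 1: guard c·x = 1.5624 hit at Δt = 0.6282 (t = 2.4462), x⁻ = (-1.5624) → reset → x⁺ = (-1.3793), jump to mode 0
Mode 0: guard c·x = 1.8456 hit at Δt = 0.1418 (t = 2.5880), x⁻ = (-1.8456) → reset → x⁺ = (-1.4818), jump to mode 1
Mode 1: flow for 0.3243 to horizon, guard not reached → x = (-1.5276)

1 1.0480 0->1
2 1.6762 1->0
3 1.8180 0->1
4 2.4462 1->0
5 2.5880 0->1
final: 1 -1.5276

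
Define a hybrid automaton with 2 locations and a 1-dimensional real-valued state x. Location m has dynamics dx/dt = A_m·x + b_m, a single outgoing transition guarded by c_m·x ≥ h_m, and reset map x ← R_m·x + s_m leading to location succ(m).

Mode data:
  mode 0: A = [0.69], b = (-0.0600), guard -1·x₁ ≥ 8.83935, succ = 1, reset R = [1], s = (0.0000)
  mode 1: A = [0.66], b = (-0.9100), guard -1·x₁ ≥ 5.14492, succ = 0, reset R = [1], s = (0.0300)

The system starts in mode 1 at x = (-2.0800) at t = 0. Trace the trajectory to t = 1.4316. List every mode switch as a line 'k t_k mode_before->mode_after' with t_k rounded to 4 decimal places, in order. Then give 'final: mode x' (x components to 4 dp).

Mode 1: guard c·x = 5.1449 hit at Δt = 0.9614 (t = 0.9614), x⁻ = (-5.1449) → reset → x⁺ = (-5.1149), jump to mode 0
Mode 0: flow for 0.4702 to horizon, guard not reached → x = (-7.1085)

1 0.9614 1->0
final: 0 -7.1085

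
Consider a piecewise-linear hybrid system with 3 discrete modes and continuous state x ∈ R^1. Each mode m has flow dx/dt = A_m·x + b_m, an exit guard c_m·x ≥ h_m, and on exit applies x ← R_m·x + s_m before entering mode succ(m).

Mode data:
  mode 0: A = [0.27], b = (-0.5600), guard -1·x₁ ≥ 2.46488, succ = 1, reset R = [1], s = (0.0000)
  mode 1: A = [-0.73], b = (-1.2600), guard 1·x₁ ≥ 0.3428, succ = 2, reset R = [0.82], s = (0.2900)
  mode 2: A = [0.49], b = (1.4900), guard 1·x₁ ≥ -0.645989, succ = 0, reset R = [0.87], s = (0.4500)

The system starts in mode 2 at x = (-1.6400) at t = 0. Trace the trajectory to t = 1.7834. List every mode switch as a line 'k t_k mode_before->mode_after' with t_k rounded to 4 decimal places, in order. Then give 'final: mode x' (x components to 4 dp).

Mode 2: guard c·x = -0.6460 hit at Δt = 1.0944 (t = 1.0944), x⁻ = (-0.6460) → reset → x⁺ = (-0.1120), jump to mode 0
Mode 0: flow for 0.6890 to horizon, guard not reached → x = (-0.5590)

1 1.0944 2->0
final: 0 -0.5590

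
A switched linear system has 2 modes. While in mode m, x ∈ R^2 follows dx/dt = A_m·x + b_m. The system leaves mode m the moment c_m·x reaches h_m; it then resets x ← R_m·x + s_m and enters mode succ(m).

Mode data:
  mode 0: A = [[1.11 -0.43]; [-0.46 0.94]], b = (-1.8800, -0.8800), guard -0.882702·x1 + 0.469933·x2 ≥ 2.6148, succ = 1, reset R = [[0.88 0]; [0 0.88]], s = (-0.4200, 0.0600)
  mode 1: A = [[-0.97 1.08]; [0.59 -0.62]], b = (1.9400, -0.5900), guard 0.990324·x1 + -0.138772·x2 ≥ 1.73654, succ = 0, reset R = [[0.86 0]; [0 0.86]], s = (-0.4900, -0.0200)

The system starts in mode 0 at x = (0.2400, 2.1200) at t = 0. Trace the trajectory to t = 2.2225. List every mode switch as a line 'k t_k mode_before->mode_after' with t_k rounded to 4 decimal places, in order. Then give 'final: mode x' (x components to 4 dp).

1 0.4739 0->1
2 1.6176 1->0
final: 0 0.3265 0.7319

Mode 0: guard c·x = 2.6148 hit at Δt = 0.4739 (t = 0.4739), x⁻ = (-1.4153, 2.9057) → reset → x⁺ = (-1.6655, 2.6170), jump to mode 1
Mode 1: guard c·x = 1.7365 hit at Δt = 1.1437 (t = 1.6176), x⁻ = (1.9189, 1.1803) → reset → x⁺ = (1.1603, 0.9951), jump to mode 0
Mode 0: flow for 0.6049 to horizon, guard not reached → x = (0.3265, 0.7319)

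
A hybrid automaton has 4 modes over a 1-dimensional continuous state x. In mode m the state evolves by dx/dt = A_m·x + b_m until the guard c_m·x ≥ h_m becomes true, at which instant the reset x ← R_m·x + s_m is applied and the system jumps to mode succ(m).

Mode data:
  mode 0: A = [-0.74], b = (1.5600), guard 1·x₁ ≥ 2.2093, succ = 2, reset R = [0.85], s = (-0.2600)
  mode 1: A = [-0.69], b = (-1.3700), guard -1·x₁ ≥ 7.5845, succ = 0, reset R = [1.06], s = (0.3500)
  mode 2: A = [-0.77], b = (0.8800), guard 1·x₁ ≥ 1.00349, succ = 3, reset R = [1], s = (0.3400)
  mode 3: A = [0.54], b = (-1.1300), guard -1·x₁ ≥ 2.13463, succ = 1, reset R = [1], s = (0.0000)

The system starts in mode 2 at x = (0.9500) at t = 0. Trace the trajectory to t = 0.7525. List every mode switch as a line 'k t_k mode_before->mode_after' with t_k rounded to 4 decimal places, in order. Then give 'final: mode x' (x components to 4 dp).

1 0.4219 2->3
final: 3 1.1971

Mode 2: guard c·x = 1.0035 hit at Δt = 0.4219 (t = 0.4219), x⁻ = (1.0035) → reset → x⁺ = (1.3435), jump to mode 3
Mode 3: flow for 0.3306 to horizon, guard not reached → x = (1.1971)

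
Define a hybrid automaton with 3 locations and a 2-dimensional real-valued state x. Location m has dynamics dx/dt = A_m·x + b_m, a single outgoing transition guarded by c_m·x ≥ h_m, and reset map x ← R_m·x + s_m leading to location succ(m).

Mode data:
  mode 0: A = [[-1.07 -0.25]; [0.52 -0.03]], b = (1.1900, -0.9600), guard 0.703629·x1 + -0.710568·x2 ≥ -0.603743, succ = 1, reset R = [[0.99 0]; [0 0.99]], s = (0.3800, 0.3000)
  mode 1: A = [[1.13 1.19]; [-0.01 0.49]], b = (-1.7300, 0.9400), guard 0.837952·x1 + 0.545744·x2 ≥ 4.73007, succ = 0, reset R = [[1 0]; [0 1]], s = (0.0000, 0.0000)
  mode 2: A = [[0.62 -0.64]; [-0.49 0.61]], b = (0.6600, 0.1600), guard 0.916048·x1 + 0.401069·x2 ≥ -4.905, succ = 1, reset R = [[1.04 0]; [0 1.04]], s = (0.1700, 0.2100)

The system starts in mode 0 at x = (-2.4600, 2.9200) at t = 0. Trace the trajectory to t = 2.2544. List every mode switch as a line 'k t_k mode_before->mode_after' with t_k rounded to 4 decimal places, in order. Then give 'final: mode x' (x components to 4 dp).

1 1.3516 0->1
final: 1 1.6861 2.8383

Mode 0: guard c·x = -0.6037 hit at Δt = 1.3516 (t = 1.3516), x⁻ = (0.0021, 0.8517) → reset → x⁺ = (0.3820, 1.1432), jump to mode 1
Mode 1: flow for 0.9028 to horizon, guard not reached → x = (1.6861, 2.8383)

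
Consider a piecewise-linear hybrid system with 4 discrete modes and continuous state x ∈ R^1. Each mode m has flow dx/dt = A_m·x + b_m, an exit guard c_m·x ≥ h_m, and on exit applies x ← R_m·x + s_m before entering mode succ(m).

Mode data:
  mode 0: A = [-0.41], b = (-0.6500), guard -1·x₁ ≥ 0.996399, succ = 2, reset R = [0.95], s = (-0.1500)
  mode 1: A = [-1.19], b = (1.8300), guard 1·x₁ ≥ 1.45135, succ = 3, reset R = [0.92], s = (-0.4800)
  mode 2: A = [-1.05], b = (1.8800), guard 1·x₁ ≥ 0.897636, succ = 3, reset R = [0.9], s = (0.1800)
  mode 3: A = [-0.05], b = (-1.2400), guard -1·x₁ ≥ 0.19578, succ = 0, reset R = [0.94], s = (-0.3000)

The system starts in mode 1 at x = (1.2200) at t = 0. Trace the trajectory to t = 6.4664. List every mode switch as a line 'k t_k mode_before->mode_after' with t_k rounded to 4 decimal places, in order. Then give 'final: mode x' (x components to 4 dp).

Mode 1: guard c·x = 1.4513 hit at Δt = 1.0939 (t = 1.0939), x⁻ = (1.4513) → reset → x⁺ = (0.8552), jump to mode 3
Mode 3: guard c·x = 0.1958 hit at Δt = 0.8366 (t = 1.9305), x⁻ = (-0.1958) → reset → x⁺ = (-0.4840), jump to mode 0
Mode 0: guard c·x = 0.9964 hit at Δt = 1.5266 (t = 3.4571), x⁻ = (-0.9964) → reset → x⁺ = (-1.0966), jump to mode 2
Mode 2: guard c·x = 0.8976 hit at Δt = 1.1177 (t = 4.5748), x⁻ = (0.8976) → reset → x⁺ = (0.9879), jump to mode 3
Mode 3: guard c·x = 0.1958 hit at Δt = 0.9397 (t = 5.5145), x⁻ = (-0.1958) → reset → x⁺ = (-0.4840), jump to mode 0
Mode 0: flow for 0.9519 to horizon, guard not reached → x = (-0.8399)

1 1.0939 1->3
2 1.9305 3->0
3 3.4571 0->2
4 4.5748 2->3
5 5.5145 3->0
final: 0 -0.8399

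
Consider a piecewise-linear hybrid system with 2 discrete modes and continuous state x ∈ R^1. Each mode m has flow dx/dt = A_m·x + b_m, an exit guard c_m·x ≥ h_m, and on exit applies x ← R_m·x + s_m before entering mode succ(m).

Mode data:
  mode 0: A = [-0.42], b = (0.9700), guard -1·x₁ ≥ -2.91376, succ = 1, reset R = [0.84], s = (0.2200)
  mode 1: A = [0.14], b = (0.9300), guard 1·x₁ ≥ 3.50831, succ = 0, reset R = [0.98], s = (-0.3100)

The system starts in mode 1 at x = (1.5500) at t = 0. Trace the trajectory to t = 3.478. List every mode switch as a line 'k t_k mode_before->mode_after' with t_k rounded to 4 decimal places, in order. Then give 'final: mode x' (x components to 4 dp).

Mode 1: guard c·x = 3.5083 hit at Δt = 1.5309 (t = 1.5309), x⁻ = (3.5083) → reset → x⁺ = (3.1281), jump to mode 0
Mode 0: guard c·x = -2.9138 hit at Δt = 0.7230 (t = 2.2539), x⁻ = (2.9138) → reset → x⁺ = (2.6676), jump to mode 1
Mode 1: guard c·x = 3.5083 hit at Δt = 0.6175 (t = 2.8714), x⁻ = (3.5083) → reset → x⁺ = (3.1281), jump to mode 0
Mode 0: flow for 0.6066 to horizon, guard not reached → x = (2.9440)

1 1.5309 1->0
2 2.2539 0->1
3 2.8714 1->0
final: 0 2.9440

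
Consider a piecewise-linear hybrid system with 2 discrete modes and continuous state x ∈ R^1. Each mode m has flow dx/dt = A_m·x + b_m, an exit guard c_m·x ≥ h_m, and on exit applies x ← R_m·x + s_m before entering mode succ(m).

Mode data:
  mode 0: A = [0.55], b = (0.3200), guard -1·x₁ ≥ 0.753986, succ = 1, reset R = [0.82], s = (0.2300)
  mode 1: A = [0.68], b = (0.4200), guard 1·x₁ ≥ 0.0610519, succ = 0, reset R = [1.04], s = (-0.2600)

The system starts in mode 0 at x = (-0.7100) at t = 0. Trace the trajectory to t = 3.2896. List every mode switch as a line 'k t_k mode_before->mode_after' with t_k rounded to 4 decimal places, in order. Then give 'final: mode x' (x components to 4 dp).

1 0.5364 0->1
2 2.1317 1->0
final: 0 0.1466

Mode 0: guard c·x = 0.7540 hit at Δt = 0.5364 (t = 0.5364), x⁻ = (-0.7540) → reset → x⁺ = (-0.3883), jump to mode 1
Mode 1: guard c·x = 0.0611 hit at Δt = 1.5953 (t = 2.1317), x⁻ = (0.0611) → reset → x⁺ = (-0.1965), jump to mode 0
Mode 0: flow for 1.1579 to horizon, guard not reached → x = (0.1466)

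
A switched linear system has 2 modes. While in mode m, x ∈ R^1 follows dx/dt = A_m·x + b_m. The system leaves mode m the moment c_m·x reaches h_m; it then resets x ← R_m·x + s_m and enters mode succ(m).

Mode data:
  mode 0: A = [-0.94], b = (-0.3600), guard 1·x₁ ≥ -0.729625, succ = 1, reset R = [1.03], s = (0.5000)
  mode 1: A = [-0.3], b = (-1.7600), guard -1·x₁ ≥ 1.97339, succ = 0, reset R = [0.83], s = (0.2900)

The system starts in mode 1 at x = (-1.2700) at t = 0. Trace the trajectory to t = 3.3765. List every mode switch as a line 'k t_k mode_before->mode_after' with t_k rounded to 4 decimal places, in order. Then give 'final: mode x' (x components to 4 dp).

Mode 1: guard c·x = 1.9734 hit at Δt = 0.5536 (t = 0.5536), x⁻ = (-1.9734) → reset → x⁺ = (-1.3479), jump to mode 0
Mode 0: guard c·x = -0.7296 hit at Δt = 1.0891 (t = 1.6427), x⁻ = (-0.7296) → reset → x⁺ = (-0.2515), jump to mode 1
Mode 1: guard c·x = 1.9734 hit at Δt = 1.2207 (t = 2.8634), x⁻ = (-1.9734) → reset → x⁺ = (-1.3479), jump to mode 0
Mode 0: flow for 0.5131 to horizon, guard not reached → x = (-0.9787)

1 0.5536 1->0
2 1.6427 0->1
3 2.8634 1->0
final: 0 -0.9787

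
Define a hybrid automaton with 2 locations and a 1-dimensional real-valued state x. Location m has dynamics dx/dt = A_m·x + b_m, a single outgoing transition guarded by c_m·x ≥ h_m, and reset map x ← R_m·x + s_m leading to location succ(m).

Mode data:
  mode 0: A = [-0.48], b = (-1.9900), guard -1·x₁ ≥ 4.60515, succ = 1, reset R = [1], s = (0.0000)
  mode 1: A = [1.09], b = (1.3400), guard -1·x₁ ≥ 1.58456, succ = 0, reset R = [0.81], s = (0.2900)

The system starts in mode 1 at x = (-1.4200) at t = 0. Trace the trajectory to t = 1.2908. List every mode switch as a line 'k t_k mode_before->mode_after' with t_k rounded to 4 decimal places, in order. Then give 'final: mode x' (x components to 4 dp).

Mode 1: guard c·x = 1.5846 hit at Δt = 0.5709 (t = 0.5709), x⁻ = (-1.5846) → reset → x⁺ = (-0.9935), jump to mode 0
Mode 0: flow for 0.7199 to horizon, guard not reached → x = (-1.9145)

1 0.5709 1->0
final: 0 -1.9145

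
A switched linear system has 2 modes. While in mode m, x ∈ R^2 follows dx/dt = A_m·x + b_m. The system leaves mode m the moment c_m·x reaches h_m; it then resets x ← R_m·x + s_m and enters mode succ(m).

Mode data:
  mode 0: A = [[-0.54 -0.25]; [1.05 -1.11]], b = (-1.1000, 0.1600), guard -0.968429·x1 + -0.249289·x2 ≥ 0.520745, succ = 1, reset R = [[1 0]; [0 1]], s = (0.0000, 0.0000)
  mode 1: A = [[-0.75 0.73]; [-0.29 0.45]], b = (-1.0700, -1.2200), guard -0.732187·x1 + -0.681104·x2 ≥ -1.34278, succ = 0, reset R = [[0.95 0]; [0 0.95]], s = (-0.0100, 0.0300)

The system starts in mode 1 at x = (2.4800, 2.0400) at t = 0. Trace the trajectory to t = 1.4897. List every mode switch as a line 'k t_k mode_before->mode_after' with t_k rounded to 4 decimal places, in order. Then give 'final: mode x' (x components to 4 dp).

Mode 1: guard c·x = -1.3428 hit at Δt = 1.1066 (t = 1.1066), x⁻ = (1.0342, 0.8598) → reset → x⁺ = (0.9724, 0.8468), jump to mode 0
Mode 0: flow for 0.3831 to horizon, guard not reached → x = (0.3369, 0.8069)

1 1.1066 1->0
final: 0 0.3369 0.8069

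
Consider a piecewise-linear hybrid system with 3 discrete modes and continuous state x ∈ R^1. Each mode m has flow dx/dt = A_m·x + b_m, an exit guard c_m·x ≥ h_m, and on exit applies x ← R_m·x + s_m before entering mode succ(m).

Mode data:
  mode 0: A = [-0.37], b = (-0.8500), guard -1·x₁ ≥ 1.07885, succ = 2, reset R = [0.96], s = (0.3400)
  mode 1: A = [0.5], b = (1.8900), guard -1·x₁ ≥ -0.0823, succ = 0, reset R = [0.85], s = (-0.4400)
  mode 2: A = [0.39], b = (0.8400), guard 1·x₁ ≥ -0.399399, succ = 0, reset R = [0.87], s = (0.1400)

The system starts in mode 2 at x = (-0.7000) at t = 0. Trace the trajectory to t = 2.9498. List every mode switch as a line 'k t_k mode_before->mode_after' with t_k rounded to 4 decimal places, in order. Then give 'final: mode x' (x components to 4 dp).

Mode 2: guard c·x = -0.3994 hit at Δt = 0.4819 (t = 0.4819), x⁻ = (-0.3994) → reset → x⁺ = (-0.2075), jump to mode 0
Mode 0: guard c·x = 1.0789 hit at Δt = 1.4581 (t = 1.9400), x⁻ = (-1.0789) → reset → x⁺ = (-0.6957), jump to mode 2
Mode 2: guard c·x = -0.3994 hit at Δt = 0.4743 (t = 2.4143), x⁻ = (-0.3994) → reset → x⁺ = (-0.2075), jump to mode 0
Mode 0: flow for 0.5355 to horizon, guard not reached → x = (-0.5831)

1 0.4819 2->0
2 1.9400 0->2
3 2.4143 2->0
final: 0 -0.5831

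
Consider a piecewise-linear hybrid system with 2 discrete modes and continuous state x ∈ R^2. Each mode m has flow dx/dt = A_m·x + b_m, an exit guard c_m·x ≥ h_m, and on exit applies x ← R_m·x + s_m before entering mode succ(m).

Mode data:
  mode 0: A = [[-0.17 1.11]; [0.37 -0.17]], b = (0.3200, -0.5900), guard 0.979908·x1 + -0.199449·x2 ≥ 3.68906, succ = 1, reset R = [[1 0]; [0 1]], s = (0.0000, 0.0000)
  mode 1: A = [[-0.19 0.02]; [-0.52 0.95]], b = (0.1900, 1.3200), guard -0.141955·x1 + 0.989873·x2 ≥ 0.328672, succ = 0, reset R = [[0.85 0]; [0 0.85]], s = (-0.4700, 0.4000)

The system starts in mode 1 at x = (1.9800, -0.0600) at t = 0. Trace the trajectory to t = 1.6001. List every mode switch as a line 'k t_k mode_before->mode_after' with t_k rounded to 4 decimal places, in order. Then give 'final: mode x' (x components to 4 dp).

1 1.2283 1->0
final: 0 1.4319 0.7976

Mode 1: guard c·x = 0.3287 hit at Δt = 1.2283 (t = 1.2283), x⁻ = (1.7805, 0.5874) → reset → x⁺ = (1.0434, 0.8993), jump to mode 0
Mode 0: flow for 0.3718 to horizon, guard not reached → x = (1.4319, 0.7976)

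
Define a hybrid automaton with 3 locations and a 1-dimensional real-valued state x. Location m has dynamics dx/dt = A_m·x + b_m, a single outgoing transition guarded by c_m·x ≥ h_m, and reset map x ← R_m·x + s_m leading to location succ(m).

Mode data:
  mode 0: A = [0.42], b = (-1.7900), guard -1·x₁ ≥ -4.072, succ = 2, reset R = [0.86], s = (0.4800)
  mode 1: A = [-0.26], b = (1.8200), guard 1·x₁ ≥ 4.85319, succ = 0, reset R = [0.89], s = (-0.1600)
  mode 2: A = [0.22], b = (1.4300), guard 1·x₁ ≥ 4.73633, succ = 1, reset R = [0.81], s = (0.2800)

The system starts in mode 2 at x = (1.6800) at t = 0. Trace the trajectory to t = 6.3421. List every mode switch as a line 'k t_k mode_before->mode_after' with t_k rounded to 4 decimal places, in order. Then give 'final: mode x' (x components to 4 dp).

1 1.4430 2->1
2 2.5778 1->0
3 4.0445 0->2
4 4.3604 2->1
5 5.4952 1->0
final: 0 4.1155

Mode 2: guard c·x = 4.7363 hit at Δt = 1.4430 (t = 1.4430), x⁻ = (4.7363) → reset → x⁺ = (4.1164), jump to mode 1
Mode 1: guard c·x = 4.8532 hit at Δt = 1.1348 (t = 2.5778), x⁻ = (4.8532) → reset → x⁺ = (4.1593), jump to mode 0
Mode 0: guard c·x = -4.0720 hit at Δt = 1.4667 (t = 4.0445), x⁻ = (4.0720) → reset → x⁺ = (3.9819), jump to mode 2
Mode 2: guard c·x = 4.7363 hit at Δt = 0.3159 (t = 4.3604), x⁻ = (4.7363) → reset → x⁺ = (4.1164), jump to mode 1
Mode 1: guard c·x = 4.8532 hit at Δt = 1.1348 (t = 5.4952), x⁻ = (4.8532) → reset → x⁺ = (4.1593), jump to mode 0
Mode 0: flow for 0.8469 to horizon, guard not reached → x = (4.1155)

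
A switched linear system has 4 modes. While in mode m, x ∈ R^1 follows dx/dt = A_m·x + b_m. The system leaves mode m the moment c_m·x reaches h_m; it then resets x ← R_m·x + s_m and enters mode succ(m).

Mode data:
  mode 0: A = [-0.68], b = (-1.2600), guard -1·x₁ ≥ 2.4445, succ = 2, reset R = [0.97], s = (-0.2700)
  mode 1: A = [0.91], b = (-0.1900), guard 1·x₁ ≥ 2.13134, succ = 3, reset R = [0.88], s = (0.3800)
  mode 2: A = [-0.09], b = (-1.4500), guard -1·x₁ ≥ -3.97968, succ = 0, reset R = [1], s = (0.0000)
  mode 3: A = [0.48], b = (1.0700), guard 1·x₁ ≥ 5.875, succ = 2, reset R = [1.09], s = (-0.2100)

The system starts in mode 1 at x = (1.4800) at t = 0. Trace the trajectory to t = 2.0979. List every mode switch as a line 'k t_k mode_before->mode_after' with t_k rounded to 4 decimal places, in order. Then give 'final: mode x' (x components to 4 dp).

Mode 1: guard c·x = 2.1313 hit at Δt = 0.4546 (t = 0.4546), x⁻ = (2.1313) → reset → x⁺ = (2.2556), jump to mode 3
Mode 3: guard c·x = 5.8750 hit at Δt = 1.2327 (t = 1.6873), x⁻ = (5.8750) → reset → x⁺ = (6.1937), jump to mode 2
Mode 2: flow for 0.4106 to horizon, guard not reached → x = (5.3845)

1 0.4546 1->3
2 1.6873 3->2
final: 2 5.3845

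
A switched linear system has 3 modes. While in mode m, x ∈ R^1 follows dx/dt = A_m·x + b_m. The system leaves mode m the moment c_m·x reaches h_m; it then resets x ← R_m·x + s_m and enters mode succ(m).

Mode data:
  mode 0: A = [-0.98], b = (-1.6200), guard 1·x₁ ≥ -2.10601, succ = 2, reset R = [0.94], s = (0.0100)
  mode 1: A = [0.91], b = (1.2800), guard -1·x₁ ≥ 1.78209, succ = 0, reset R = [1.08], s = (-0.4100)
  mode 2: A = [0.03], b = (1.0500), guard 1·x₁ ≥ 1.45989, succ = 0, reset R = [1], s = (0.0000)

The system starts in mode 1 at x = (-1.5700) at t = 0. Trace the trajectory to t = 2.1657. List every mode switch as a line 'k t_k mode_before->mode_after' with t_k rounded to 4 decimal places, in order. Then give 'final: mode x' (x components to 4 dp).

1 0.9143 1->0
2 1.3313 0->2
final: 2 -1.1324

Mode 1: guard c·x = 1.7821 hit at Δt = 0.9143 (t = 0.9143), x⁻ = (-1.7821) → reset → x⁺ = (-2.3347), jump to mode 0
Mode 0: guard c·x = -2.1060 hit at Δt = 0.4170 (t = 1.3313), x⁻ = (-2.1060) → reset → x⁺ = (-1.9696), jump to mode 2
Mode 2: flow for 0.8344 to horizon, guard not reached → x = (-1.1324)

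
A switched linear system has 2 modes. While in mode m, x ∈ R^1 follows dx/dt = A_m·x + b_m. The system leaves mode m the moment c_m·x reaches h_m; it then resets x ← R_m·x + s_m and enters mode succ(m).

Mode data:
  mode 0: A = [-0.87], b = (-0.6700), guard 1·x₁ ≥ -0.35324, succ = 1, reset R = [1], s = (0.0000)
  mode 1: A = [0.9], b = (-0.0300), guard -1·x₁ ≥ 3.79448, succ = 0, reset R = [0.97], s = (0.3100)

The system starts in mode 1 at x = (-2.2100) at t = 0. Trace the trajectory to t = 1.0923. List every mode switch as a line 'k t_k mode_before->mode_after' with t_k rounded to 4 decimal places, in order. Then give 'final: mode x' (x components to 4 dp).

Mode 1: guard c·x = 3.7945 hit at Δt = 0.5937 (t = 0.5937), x⁻ = (-3.7945) → reset → x⁺ = (-3.3706), jump to mode 0
Mode 0: flow for 0.4986 to horizon, guard not reached → x = (-2.4554)

1 0.5937 1->0
final: 0 -2.4554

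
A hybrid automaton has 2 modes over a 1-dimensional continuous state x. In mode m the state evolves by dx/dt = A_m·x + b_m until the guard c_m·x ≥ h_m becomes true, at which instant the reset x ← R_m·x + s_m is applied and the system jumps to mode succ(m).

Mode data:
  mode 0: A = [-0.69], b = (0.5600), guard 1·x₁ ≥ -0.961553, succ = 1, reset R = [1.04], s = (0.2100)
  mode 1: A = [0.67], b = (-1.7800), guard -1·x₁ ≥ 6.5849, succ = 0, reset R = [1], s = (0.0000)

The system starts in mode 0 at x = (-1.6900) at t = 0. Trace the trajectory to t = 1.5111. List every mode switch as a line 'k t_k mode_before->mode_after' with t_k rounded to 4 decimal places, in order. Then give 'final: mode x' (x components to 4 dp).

Mode 0: guard c·x = -0.9616 hit at Δt = 0.4988 (t = 0.4988), x⁻ = (-0.9616) → reset → x⁺ = (-0.7900), jump to mode 1
Mode 1: flow for 1.0123 to horizon, guard not reached → x = (-4.1348)

1 0.4988 0->1
final: 1 -4.1348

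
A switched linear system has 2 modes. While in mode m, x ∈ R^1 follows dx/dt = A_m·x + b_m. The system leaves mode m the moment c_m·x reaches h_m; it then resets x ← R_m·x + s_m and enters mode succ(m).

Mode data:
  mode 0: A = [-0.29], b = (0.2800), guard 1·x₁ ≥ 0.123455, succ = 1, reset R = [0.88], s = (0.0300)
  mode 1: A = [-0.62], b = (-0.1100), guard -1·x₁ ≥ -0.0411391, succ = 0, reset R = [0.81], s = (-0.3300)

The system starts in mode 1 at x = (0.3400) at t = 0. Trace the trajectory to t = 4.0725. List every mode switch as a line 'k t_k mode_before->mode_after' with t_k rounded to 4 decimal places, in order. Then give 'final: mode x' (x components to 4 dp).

1 1.3900 1->0
2 2.7857 0->1
3 3.3807 1->0
final: 0 -0.0672

Mode 1: guard c·x = -0.0411 hit at Δt = 1.3900 (t = 1.3900), x⁻ = (0.0411) → reset → x⁺ = (-0.2967), jump to mode 0
Mode 0: guard c·x = 0.1235 hit at Δt = 1.3957 (t = 2.7857), x⁻ = (0.1235) → reset → x⁺ = (0.1386), jump to mode 1
Mode 1: guard c·x = -0.0411 hit at Δt = 0.5950 (t = 3.3807), x⁻ = (0.0411) → reset → x⁺ = (-0.2967), jump to mode 0
Mode 0: flow for 0.6918 to horizon, guard not reached → x = (-0.0672)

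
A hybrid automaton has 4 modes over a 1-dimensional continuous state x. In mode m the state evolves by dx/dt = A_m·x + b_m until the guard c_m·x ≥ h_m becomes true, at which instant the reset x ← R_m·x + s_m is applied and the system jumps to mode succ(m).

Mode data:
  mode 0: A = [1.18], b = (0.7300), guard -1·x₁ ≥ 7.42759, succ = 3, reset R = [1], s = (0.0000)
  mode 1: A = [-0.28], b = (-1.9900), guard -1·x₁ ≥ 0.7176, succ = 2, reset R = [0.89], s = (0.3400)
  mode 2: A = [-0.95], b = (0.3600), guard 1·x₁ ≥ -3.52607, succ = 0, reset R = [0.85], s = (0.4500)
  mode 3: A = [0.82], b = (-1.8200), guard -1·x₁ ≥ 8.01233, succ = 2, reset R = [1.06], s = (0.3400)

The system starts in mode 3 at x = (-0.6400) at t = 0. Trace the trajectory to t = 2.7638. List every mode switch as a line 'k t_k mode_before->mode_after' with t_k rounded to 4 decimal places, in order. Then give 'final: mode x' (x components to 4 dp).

Mode 3: guard c·x = 8.0123 hit at Δt = 1.5547 (t = 1.5547), x⁻ = (-8.0123) → reset → x⁺ = (-8.1531), jump to mode 2
Mode 2: guard c·x = -3.5261 hit at Δt = 0.8227 (t = 2.3774), x⁻ = (-3.5261) → reset → x⁺ = (-2.5472), jump to mode 0
Mode 0: flow for 0.3864 to horizon, guard not reached → x = (-3.6612)

1 1.5547 3->2
2 2.3774 2->0
final: 0 -3.6612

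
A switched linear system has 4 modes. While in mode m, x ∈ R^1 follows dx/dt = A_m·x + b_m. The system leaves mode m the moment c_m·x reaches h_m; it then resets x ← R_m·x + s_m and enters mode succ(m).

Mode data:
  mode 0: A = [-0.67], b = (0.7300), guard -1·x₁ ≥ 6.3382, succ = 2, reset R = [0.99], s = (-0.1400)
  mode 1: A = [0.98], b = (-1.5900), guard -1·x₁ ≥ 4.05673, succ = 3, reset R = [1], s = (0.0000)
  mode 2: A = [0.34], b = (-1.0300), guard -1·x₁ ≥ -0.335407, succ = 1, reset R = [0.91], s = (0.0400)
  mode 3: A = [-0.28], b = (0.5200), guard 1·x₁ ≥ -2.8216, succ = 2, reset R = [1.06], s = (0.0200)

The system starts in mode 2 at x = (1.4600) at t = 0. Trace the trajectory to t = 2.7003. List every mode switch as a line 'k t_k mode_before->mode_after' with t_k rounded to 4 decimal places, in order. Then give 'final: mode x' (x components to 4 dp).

Mode 2: guard c·x = -0.3354 hit at Δt = 1.5892 (t = 1.5892), x⁻ = (0.3354) → reset → x⁺ = (0.3452), jump to mode 1
Mode 1: flow for 1.1111 to horizon, guard not reached → x = (-2.1721)

1 1.5892 2->1
final: 1 -2.1721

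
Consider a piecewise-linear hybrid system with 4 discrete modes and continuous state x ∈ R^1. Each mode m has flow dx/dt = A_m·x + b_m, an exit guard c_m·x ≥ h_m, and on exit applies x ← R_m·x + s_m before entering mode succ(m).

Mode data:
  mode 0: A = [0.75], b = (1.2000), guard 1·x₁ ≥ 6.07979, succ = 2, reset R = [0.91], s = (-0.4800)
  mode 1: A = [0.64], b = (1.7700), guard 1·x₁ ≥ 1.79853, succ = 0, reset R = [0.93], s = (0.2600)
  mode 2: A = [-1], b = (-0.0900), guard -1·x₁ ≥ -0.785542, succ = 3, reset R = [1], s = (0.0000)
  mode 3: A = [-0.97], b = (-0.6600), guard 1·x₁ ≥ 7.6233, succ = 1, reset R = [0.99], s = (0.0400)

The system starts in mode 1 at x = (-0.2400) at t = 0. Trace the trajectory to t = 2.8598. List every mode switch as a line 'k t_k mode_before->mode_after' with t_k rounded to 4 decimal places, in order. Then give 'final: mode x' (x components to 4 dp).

1 0.9246 1->0
2 1.9600 0->2
final: 2 2.0012

Mode 1: guard c·x = 1.7985 hit at Δt = 0.9246 (t = 0.9246), x⁻ = (1.7985) → reset → x⁺ = (1.9326), jump to mode 0
Mode 0: guard c·x = 6.0798 hit at Δt = 1.0354 (t = 1.9600), x⁻ = (6.0798) → reset → x⁺ = (5.0526), jump to mode 2
Mode 2: flow for 0.8998 to horizon, guard not reached → x = (2.0012)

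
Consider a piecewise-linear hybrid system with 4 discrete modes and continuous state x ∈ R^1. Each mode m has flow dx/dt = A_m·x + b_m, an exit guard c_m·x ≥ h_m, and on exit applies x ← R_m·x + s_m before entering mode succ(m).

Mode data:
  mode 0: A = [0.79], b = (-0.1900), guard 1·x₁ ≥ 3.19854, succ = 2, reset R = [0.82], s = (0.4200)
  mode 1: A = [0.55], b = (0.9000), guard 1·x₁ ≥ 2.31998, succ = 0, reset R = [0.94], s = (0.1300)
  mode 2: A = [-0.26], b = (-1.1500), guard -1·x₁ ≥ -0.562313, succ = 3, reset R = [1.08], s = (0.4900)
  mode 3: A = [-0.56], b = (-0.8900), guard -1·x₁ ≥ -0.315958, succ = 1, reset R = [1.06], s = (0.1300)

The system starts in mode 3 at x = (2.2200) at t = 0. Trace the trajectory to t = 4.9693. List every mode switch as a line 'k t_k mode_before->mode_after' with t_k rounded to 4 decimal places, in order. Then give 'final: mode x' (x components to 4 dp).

Mode 3: guard c·x = -0.3160 hit at Δt = 1.2372 (t = 1.2372), x⁻ = (0.3160) → reset → x⁺ = (0.4649), jump to mode 1
Mode 1: guard c·x = 2.3200 hit at Δt = 1.1505 (t = 2.3877), x⁻ = (2.3200) → reset → x⁺ = (2.3108), jump to mode 0
Mode 0: guard c·x = 3.1985 hit at Δt = 0.4517 (t = 2.8394), x⁻ = (3.1985) → reset → x⁺ = (3.0428), jump to mode 2
Mode 2: guard c·x = -0.5623 hit at Δt = 1.5532 (t = 4.3926), x⁻ = (0.5623) → reset → x⁺ = (1.0973), jump to mode 3
Mode 3: flow for 0.5767 to horizon, guard not reached → x = (0.3558)

1 1.2372 3->1
2 2.3877 1->0
3 2.8394 0->2
4 4.3926 2->3
final: 3 0.3558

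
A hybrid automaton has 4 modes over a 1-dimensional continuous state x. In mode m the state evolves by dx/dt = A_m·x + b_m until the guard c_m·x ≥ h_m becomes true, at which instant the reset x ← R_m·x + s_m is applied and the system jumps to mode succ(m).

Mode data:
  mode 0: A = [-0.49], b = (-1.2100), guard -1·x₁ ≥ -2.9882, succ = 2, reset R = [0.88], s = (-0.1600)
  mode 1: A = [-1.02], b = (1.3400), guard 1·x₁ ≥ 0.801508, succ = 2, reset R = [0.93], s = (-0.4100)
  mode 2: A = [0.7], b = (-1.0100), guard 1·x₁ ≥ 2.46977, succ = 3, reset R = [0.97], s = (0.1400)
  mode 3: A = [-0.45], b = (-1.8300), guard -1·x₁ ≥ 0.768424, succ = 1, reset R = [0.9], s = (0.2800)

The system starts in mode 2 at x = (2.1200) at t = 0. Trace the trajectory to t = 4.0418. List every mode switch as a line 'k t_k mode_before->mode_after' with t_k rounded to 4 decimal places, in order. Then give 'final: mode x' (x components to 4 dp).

Mode 2: guard c·x = 2.4698 hit at Δt = 0.5949 (t = 0.5949), x⁻ = (2.4698) → reset → x⁺ = (2.5357), jump to mode 3
Mode 3: guard c·x = 0.7684 hit at Δt = 1.5423 (t = 2.1372), x⁻ = (-0.7684) → reset → x⁺ = (-0.4116), jump to mode 1
Mode 1: guard c·x = 0.8015 hit at Δt = 1.1906 (t = 3.3278), x⁻ = (0.8015) → reset → x⁺ = (0.3354), jump to mode 2
Mode 2: flow for 0.7140 to horizon, guard not reached → x = (-0.3827)

1 0.5949 2->3
2 2.1372 3->1
3 3.3278 1->2
final: 2 -0.3827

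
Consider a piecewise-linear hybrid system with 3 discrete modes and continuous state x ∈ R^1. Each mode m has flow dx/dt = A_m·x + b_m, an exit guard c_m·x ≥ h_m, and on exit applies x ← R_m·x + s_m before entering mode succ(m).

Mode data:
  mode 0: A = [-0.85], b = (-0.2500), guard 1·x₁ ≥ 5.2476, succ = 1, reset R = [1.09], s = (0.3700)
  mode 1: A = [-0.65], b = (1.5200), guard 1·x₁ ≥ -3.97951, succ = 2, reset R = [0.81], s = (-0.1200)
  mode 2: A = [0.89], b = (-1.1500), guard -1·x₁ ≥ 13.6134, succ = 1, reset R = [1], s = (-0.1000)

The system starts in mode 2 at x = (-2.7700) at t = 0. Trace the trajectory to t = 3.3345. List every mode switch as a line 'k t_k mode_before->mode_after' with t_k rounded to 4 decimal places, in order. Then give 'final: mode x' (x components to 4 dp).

1 1.4607 2->1
2 2.8952 1->2
final: 2 -5.5611

Mode 2: guard c·x = 13.6134 hit at Δt = 1.4607 (t = 1.4607), x⁻ = (-13.6134) → reset → x⁺ = (-13.7134), jump to mode 1
Mode 1: guard c·x = -3.9795 hit at Δt = 1.4345 (t = 2.8952), x⁻ = (-3.9795) → reset → x⁺ = (-3.3434), jump to mode 2
Mode 2: flow for 0.4393 to horizon, guard not reached → x = (-5.5611)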